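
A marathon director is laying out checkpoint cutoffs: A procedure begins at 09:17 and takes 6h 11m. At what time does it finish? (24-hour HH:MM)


Start time: 09:17
Adding: 6 hours 11 minutes
Minutes: 17 + 11 = 28
Hours: 9 + 6 + 0 = 15
Result: 15:28

15:28


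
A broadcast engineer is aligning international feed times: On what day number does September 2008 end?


Month: September
Year: 2008
September is a 30-day month
Total: 30 days

30


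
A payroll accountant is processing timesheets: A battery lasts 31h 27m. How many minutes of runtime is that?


Hours: 31
Extra minutes: 27
Minutes per hour: 60
Hours to minutes: 31 x 60 = 1860
Total: 1860 + 27 = 1887

1887


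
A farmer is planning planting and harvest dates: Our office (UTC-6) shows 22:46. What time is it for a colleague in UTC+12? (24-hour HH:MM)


Local time: 22:46 at UTC-6 (offset -6h)
Target zone: UTC+12 (offset 12h)
Difference: 12 - (-6) = 18 hours
Calculation: 22 + (18) = 40
Wraparound: (40) mod 24 = 16
Result: 16:46

16:46


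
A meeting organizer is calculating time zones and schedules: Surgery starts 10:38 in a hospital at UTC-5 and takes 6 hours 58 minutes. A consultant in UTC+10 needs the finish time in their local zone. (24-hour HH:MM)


Start: 10:38 in UTC-5
Step 1 - add duration:
  minutes: 38 + 58 = 96 (carry 1h)
  hours: 10 + 6 + 1 = 17
  end in UTC-5: 17:36
Step 2 - convert UTC-5 -> UTC+10:
  offset difference: 10 - (-5) = 15 hours
  17 + (15) = 32 -> mod 24 = 8
Result: 08:36 in UTC+10

08:36


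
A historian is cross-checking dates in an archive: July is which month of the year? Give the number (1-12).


Calendar month order:
6. June
7. July <--
8. August
July is month number 7

7


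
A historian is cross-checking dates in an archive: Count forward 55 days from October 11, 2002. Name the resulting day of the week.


Start: 2002-10-11 (Friday)
Step 1 - find target date: add 55 days
  2002-10-11 + 55 days = 2002-12-05
Step 2 - day of week:
  55 mod 7 = 6
  Friday + 6 days -> Thursday
Result: Thursday (2002-12-05)

Thursday


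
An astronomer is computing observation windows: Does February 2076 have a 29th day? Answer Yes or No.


Year: 2076
Divisible by 4? 2076 / 4 = 519.0 -> Yes
Divisible by 100? 2076 / 100 = 20.76 -> No
Divisible by 4 but not 100, so it IS a leap year

Yes


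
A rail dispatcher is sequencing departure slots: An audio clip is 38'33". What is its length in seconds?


Minutes: 38
Seconds: 33
Convert minutes to seconds: 38 x 60 = 2280
Add remaining seconds: 2280 + 33 = 2313

2313


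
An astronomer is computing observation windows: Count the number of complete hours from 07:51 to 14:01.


Start: 07:51
End: 14:01
Hour difference: 14 - 7 = 7 hours
Minute difference: 1 - 51 = -50 minutes
Total minutes: 370
Complete hours: 370 / 60 = 6 (remainder 10)

6


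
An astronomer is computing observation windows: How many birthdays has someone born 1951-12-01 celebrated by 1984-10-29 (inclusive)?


Birth: 1951-12-01
Reference: 1984-10-29
Year difference: 1984 - 1951 = 33
Has birthday (12-01) occurred by 10-29? No
Birthday not yet reached this year -> subtract 1
Age in full years: 32

32


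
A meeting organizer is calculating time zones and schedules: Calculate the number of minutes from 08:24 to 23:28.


Start time: 08:24 = 504 minutes from midnight
End time: 23:28 = 1408 minutes from midnight
Difference: 1408 - 504 = 904 minutes
That is 15 hours and 4 minutes

904


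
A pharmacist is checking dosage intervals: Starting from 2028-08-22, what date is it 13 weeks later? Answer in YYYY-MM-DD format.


Start: 2028-08-22
Weeks to add: 13
Convert to days: 13 x 7 = 91 days
Add 91 days to 2028-08-22
Result: 2028-11-21

2028-11-21


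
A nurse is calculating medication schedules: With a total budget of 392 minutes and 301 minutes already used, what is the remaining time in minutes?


Total budget: 392 minutes
Time used: 301 minutes
Remaining: 392 - 301 = 91 minutes
Percent used: 76.8%
Percent remaining: 23.2%

91


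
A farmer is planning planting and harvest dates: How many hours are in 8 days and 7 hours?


Days: 8
Extra hours: 7
Hours per day: 24
Days to hours: 8 x 24 = 192
Total: 192 + 7 = 199

199


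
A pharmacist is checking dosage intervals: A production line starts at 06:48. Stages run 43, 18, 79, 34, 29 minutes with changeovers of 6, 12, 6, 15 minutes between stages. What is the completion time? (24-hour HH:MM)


Start: 06:48 = 408 min from midnight
  after task 1 (43 min): 07:31
  after break (6 min): 07:37
  after task 2 (18 min): 07:55
  after break (12 min): 08:07
  after task 3 (79 min): 09:26
  after break (6 min): 09:32
  after task 4 (34 min): 10:06
  after break (15 min): 10:21
  after task 5 (29 min): 10:50
Total elapsed: 242 minutes
End time: 10:50

10:50


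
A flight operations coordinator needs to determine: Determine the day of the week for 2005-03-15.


Date: 2005-03-15
January 1, 2005 is a Saturday
Day of year: 74
Offset from Jan 1: 73 days
73 mod 7 = 3
Result: Tuesday

Tuesday


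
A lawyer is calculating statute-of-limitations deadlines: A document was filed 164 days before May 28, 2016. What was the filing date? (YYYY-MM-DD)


Start: 2016-05-28
Subtracting 164 days
Days already passed in May: 28
After going back through May: 136 more days to subtract
April 2016: 30 days, 106 remaining
March 2016: 31 days, 75 remaining
February 2016: 29 days, 46 remaining
January 2016: 31 days, 15 remaining
Result: 2015-12-16

2015-12-16


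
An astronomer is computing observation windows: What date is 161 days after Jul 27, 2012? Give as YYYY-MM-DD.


Start: 2012-07-27
Adding 161 days
Days remaining in July: 4
After July: 157 days still to add
August 2012: 31 days, 126 remaining
September 2012: 30 days, 96 remaining
October 2012: 31 days, 65 remaining
November 2012: 30 days, 35 remaining
Result: 2013-01-04

2013-01-04


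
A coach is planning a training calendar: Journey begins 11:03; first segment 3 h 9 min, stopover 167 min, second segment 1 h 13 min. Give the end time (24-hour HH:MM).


Depart: 11:03
Leg 1: +189 min -> 14:12
Layover: +167 min -> 16:59
Leg 2: +73 min -> 18:12
Total travel: 429 minutes = 7h 9m
Arrival: 18:12

18:12


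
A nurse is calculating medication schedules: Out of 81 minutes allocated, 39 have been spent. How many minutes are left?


Total budget: 81 minutes
Time used: 39 minutes
Remaining: 81 - 39 = 42 minutes
Percent used: 48.1%
Percent remaining: 51.9%

42


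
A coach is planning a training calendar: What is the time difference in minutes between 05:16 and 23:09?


Start time: 05:16 = 316 minutes from midnight
End time: 23:09 = 1389 minutes from midnight
Difference: 1389 - 316 = 1073 minutes
That is 17 hours and 53 minutes

1073


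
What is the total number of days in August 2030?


Month: August
Year: 2030
August is a 31-day month
Total: 31 days

31


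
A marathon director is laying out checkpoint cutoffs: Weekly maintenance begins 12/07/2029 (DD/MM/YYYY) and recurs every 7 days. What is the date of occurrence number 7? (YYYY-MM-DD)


First occurrence: 2029-07-12 (occurrence 1)
Each occurrence is 7 days after the previous.
Occurrence 7 is 6 weeks after the first.
6 weeks = 42 days
2029-07-12 + 42 days = 2029-08-23

2029-08-23


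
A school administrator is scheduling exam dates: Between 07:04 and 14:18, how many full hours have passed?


Start: 07:04
End: 14:18
Hour difference: 14 - 7 = 7 hours
Minute difference: 18 - 4 = 14 minutes
Total minutes: 434
Complete hours: 434 / 60 = 7 (remainder 14)

7


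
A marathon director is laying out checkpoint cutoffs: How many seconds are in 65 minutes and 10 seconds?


Minutes: 65
Extra seconds: 10
Seconds per minute: 60
Minutes to seconds: 65 x 60 = 3900
Total: 3900 + 10 = 3910

3910


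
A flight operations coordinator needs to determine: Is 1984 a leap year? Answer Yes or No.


Year: 1984
Divisible by 4? 1984 / 4 = 496.0 -> Yes
Divisible by 100? 1984 / 100 = 19.84 -> No
Divisible by 4 but not 100, so it IS a leap year

Yes


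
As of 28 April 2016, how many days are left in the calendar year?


Start: April 28, 2016
End: December 31, 2016
Days left in April: 2
May: 31
June: 30
July: 31
August: 31
... plus remaining months
Sum of remaining months: 245
Total: 2 + 245 = 247

247


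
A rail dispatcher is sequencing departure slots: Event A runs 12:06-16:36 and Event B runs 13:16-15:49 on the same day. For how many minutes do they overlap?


Interval A: [726, 996] minutes from midnight
Interval B: [796, 949] minutes from midnight
Overlap start = max(726, 796) = 796
Overlap end = min(996, 949) = 949
Overlap = 949 - 796 = 153 minutes

153


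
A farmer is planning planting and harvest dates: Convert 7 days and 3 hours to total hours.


Days: 7
Extra hours: 3
Hours per day: 24
Days to hours: 7 x 24 = 168
Total: 168 + 3 = 171

171


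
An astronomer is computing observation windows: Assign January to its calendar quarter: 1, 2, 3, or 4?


Month: January (month 1)
Q1: January-March (months 1-3)
Q2: April-June (months 4-6)
Q3: July-September (months 7-9)
Q4: October-December (months 10-12)
Month 1 falls in Q1

1


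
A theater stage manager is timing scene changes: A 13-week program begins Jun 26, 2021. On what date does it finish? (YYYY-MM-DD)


Start: 2021-06-26
Weeks to add: 13
Convert to days: 13 x 7 = 91 days
Add 91 days to 2021-06-26
Result: 2021-09-25

2021-09-25


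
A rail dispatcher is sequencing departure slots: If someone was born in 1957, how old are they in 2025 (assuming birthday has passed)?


Birth year: 1957
Current year: 2025
Age = current year - birth year
Age = 2025 - 1957 = 68

68


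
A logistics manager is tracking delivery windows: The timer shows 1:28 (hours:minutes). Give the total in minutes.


Hours: 1
Minutes: 28
Convert hours to minutes: 1 x 60 = 60
Add remaining minutes: 60 + 28 = 88

88


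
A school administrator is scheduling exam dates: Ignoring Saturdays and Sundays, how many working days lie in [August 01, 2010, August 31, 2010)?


Start: 2010-08-01 (Sunday)
End (exclusive): 2010-08-31 (Tuesday)
Total calendar days: 30
Full weeks: 30 // 7 = 4 -> 20 weekdays
Remaining 2 days starting on Sunday:
  Sun(-), Mon(w) -> 1 weekdays
Total business days: 20 + 1 = 21

21


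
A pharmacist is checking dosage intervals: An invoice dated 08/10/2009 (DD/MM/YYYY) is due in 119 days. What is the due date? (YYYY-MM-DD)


Start: 2009-10-08
Adding 119 days
Days remaining in October: 23
After October: 96 days still to add
November 2009: 30 days, 66 remaining
December 2009: 31 days, 35 remaining
January 2010: 31 days, 4 remaining
February 2010 has 28 days, need 4
Result: 2010-02-04

2010-02-04


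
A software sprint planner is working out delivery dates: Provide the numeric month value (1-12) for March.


Calendar month order:
2. February
3. March <--
4. April
March is month number 3

3


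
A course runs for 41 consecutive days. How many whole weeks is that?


Total days: 41
Days per week: 7
Division: 41 / 7 = 5 remainder 6
Complete weeks: 5
Remaining days: 6

5


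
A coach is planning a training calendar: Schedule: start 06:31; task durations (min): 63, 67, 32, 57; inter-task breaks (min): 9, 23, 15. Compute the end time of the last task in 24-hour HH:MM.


Start: 06:31 = 391 min from midnight
  after task 1 (63 min): 07:34
  after break (9 min): 07:43
  after task 2 (67 min): 08:50
  after break (23 min): 09:13
  after task 3 (32 min): 09:45
  after break (15 min): 10:00
  after task 4 (57 min): 10:57
Total elapsed: 266 minutes
End time: 10:57

10:57


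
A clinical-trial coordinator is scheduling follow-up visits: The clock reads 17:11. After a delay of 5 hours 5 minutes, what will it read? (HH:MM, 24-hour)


Start time: 17:11
Adding: 5 hours 5 minutes
Minutes: 11 + 5 = 16
Hours: 17 + 5 + 0 = 22
Result: 22:16

22:16


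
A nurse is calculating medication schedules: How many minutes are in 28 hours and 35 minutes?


Hours: 28
Extra minutes: 35
Minutes per hour: 60
Hours to minutes: 28 x 60 = 1680
Total: 1680 + 35 = 1715

1715


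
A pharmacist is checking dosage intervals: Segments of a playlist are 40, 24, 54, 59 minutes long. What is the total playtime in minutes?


Durations: 40, 24, 54, 59
Running sum: 40
+ 24 = 64
+ 54 = 118
+ 59 = 177
Total duration: 177 minutes
That is 2 hours and 57 minutes

177


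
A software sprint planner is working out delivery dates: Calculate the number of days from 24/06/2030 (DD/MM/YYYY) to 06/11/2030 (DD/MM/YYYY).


Start date: 2030-06-24
End date: 2030-11-06
Jun 2030: +7 days
Jul 2030: +31 days
Aug 2030: +31 days
... (3 more months)
Total: 135 days

135


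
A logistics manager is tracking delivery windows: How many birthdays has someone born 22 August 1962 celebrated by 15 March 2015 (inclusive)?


Birth: 1962-08-22
Reference: 2015-03-15
Year difference: 2015 - 1962 = 53
Has birthday (08-22) occurred by 03-15? No
Birthday not yet reached this year -> subtract 1
Age in full years: 52

52


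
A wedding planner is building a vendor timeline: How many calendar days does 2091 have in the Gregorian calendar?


Year: 2091
Check leap year rules:
Divisible by 4? No
2091 is not a leap year
Days: 365

365


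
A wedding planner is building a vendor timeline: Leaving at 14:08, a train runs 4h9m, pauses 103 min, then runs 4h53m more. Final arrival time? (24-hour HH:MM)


Depart: 14:08
Leg 1: +249 min -> 18:17
Layover: +103 min -> 20:00
Leg 2: +293 min -> 00:53
Total travel: 645 minutes = 10h 45m
Arrival: 00:53

00:53


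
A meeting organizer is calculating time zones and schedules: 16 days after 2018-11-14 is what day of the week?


Start: 2018-11-14 (Wednesday)
Step 1 - find target date: add 16 days
  2018-11-14 + 16 days = 2018-11-30
Step 2 - day of week:
  16 mod 7 = 2
  Wednesday + 2 days -> Friday
Result: Friday (2018-11-30)

Friday


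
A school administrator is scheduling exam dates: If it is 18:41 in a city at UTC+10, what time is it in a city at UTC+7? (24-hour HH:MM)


Local time: 18:41 at UTC+10 (offset 10h)
Target zone: UTC+7 (offset 7h)
Difference: 7 - (10) = -3 hours
Calculation: 18 + (-3) = 15
Result: 15:41

15:41


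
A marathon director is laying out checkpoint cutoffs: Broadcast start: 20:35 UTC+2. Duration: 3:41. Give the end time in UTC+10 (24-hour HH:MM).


Start: 20:35 in UTC+2
Step 1 - add duration:
  minutes: 35 + 41 = 76 (carry 1h)
  hours: 20 + 3 + 1 = 24
  end in UTC+2: 00:16
Step 2 - convert UTC+2 -> UTC+10:
  offset difference: 10 - (2) = 8 hours
  0 + (8) = 8 -> mod 24 = 8
Result: 08:16 in UTC+10

08:16


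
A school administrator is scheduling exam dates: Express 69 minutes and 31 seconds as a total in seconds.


Minutes: 69
Seconds: 31
Convert minutes to seconds: 69 x 60 = 4140
Add remaining seconds: 4140 + 31 = 4171

4171


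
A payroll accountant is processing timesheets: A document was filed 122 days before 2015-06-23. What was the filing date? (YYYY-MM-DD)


Start: 2015-06-23
Subtracting 122 days
Days already passed in June: 23
After going back through June: 99 more days to subtract
May 2015: 31 days, 68 remaining
April 2015: 30 days, 38 remaining
March 2015: 31 days, 7 remaining
February 2015 has 28 days, need 7
Result: 2015-02-21

2015-02-21


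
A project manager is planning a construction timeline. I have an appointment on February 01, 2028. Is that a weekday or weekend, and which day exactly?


Date: 2028-02-01
January 1, 2028 is a Saturday
Day of year: 32
Offset from Jan 1: 31 days
31 mod 7 = 3
Result: Tuesday

Tuesday


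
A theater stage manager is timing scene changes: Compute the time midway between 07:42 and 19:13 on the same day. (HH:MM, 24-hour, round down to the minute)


Start time: 07:42 = 462 minutes from midnight
End time: 19:13 = 1153 minutes from midnight
Sum: 462 + 1153 = 1615
Midpoint: 1615 / 2 = 807 minutes
Convert: 807 / 60 = 13 hours, 27 minutes
Result: 13:27

13:27


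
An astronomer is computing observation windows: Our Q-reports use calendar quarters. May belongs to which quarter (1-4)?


Month: May (month 5)
Q1: January-March (months 1-3)
Q2: April-June (months 4-6)
Q3: July-September (months 7-9)
Q4: October-December (months 10-12)
Month 5 falls in Q2

2


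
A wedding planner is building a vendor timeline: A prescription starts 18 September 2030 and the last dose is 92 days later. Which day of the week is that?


Start: 2030-09-18 (Wednesday)
Step 1 - find target date: add 92 days
  2030-09-18 + 92 days = 2030-12-19
Step 2 - day of week:
  92 mod 7 = 1
  Wednesday + 1 days -> Thursday
Result: Thursday (2030-12-19)

Thursday


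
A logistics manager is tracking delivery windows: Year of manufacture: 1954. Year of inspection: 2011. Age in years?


Birth year: 1954
Current year: 2011
Age = current year - birth year
Age = 2011 - 1954 = 57

57


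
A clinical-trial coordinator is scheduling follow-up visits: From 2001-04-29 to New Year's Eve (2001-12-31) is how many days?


Start: April 29, 2001
End: December 31, 2001
Days left in April: 1
May: 31
June: 30
July: 31
August: 31
... plus remaining months
Sum of remaining months: 245
Total: 1 + 245 = 246

246


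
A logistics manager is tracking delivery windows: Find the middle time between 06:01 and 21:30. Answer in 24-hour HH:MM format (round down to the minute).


Start time: 06:01 = 361 minutes from midnight
End time: 21:30 = 1290 minutes from midnight
Sum: 361 + 1290 = 1651
Midpoint: 1651 / 2 = 825 minutes
Convert: 825 / 60 = 13 hours, 45 minutes
Result: 13:45

13:45


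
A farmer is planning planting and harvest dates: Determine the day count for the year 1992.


Year: 1992
Check leap year rules:
Divisible by 4? Yes
Divisible by 100? No
1992 is a leap year
Days: 366

366


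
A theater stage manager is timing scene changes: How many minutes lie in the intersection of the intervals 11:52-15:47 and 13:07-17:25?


Interval A: [712, 947] minutes from midnight
Interval B: [787, 1045] minutes from midnight
Overlap start = max(712, 787) = 787
Overlap end = min(947, 1045) = 947
Overlap = 947 - 787 = 160 minutes

160


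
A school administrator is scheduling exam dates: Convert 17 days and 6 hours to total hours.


Days: 17
Extra hours: 6
Hours per day: 24
Days to hours: 17 x 24 = 408
Total: 408 + 6 = 414

414


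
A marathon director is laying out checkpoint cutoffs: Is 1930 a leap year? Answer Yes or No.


Year: 1930
Divisible by 4? 1930 / 4 = 482.5 -> No
Not divisible by 4, so NOT a leap year

No


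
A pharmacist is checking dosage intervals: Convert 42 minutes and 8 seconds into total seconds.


Minutes: 42
Seconds: 8
Convert minutes to seconds: 42 x 60 = 2520
Add remaining seconds: 2520 + 8 = 2528

2528


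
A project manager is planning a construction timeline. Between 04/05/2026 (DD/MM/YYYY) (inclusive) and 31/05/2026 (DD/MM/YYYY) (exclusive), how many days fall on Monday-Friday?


Start: 2026-05-04 (Monday)
End (exclusive): 2026-05-31 (Sunday)
Total calendar days: 27
Full weeks: 27 // 7 = 3 -> 15 weekdays
Remaining 6 days starting on Monday:
  Mon(w), Tue(w), Wed(w), Thu(w), Fri(w), Sat(-) -> 5 weekdays
Total business days: 15 + 5 = 20

20


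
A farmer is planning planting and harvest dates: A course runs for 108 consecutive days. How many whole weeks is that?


Total days: 108
Days per week: 7
Division: 108 / 7 = 15 remainder 3
Complete weeks: 15
Remaining days: 3

15


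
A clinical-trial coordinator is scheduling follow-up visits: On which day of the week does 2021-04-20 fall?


Date: 2021-04-20
January 1, 2021 is a Friday
Day of year: 110
Offset from Jan 1: 109 days
109 mod 7 = 4
Result: Tuesday

Tuesday


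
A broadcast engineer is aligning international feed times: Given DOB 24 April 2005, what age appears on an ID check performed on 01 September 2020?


Birth: 2005-04-24
Reference: 2020-09-01
Year difference: 2020 - 2005 = 15
Has birthday (04-24) occurred by 09-01? Yes
Age in full years: 15

15


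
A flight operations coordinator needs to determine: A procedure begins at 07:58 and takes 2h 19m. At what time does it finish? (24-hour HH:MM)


Start time: 07:58
Adding: 2 hours 19 minutes
Minutes: 58 + 19 = 77
Minute overflow: 77 >= 60, so carry 1 hour, minutes = 17
Hours: 7 + 2 + 1 = 10
Result: 10:17

10:17


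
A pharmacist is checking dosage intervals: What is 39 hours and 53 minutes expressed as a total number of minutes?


Hours: 39
Minutes: 53
Convert hours to minutes: 39 x 60 = 2340
Add remaining minutes: 2340 + 53 = 2393

2393


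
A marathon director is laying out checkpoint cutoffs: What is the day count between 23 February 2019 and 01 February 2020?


Start date: 2019-02-23
End date: 2020-02-01
Feb 2019: +6 days
Mar 2019: +31 days
Apr 2019: +30 days
... (9 more months)
Total: 343 days

343


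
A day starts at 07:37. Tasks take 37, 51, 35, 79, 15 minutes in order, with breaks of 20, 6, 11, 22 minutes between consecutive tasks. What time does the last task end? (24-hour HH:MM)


Start: 07:37 = 457 min from midnight
  after task 1 (37 min): 08:14
  after break (20 min): 08:34
  after task 2 (51 min): 09:25
  after break (6 min): 09:31
  after task 3 (35 min): 10:06
  after break (11 min): 10:17
  after task 4 (79 min): 11:36
  after break (22 min): 11:58
  after task 5 (15 min): 12:13
Total elapsed: 276 minutes
End time: 12:13

12:13


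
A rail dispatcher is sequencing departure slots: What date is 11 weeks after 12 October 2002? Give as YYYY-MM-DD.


Start: 2002-10-12
Weeks to add: 11
Convert to days: 11 x 7 = 77 days
Add 77 days to 2002-10-12
Result: 2002-12-28

2002-12-28


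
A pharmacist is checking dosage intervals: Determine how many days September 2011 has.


Month: September
Year: 2011
September is a 30-day month
Total: 30 days

30


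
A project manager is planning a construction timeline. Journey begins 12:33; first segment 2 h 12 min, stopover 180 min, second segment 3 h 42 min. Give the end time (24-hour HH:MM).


Depart: 12:33
Leg 1: +132 min -> 14:45
Layover: +180 min -> 17:45
Leg 2: +222 min -> 21:27
Total travel: 534 minutes = 8h 54m
Arrival: 21:27

21:27


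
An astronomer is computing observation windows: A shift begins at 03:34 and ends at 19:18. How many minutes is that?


Start time: 03:34 = 214 minutes from midnight
End time: 19:18 = 1158 minutes from midnight
Difference: 1158 - 214 = 944 minutes
That is 15 hours and 44 minutes

944


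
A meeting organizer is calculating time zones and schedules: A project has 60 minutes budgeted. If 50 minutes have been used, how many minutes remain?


Total budget: 60 minutes
Time used: 50 minutes
Remaining: 60 - 50 = 10 minutes
Percent used: 83.3%
Percent remaining: 16.7%

10


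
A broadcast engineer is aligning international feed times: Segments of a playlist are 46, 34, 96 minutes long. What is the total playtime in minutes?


Durations: 46, 34, 96
Running sum: 46
+ 34 = 80
+ 96 = 176
Total duration: 176 minutes
That is 2 hours and 56 minutes

176


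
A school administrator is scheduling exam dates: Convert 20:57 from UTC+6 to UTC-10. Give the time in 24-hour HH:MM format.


Local time: 20:57 at UTC+6 (offset 6h)
Target zone: UTC-10 (offset -10h)
Difference: -10 - (6) = -16 hours
Calculation: 20 + (-16) = 4
Result: 04:57

04:57


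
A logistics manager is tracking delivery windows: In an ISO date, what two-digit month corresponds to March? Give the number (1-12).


Calendar month order:
2. February
3. March <--
4. April
March is month number 3

3


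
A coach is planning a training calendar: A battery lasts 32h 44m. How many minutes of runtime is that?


Hours: 32
Extra minutes: 44
Minutes per hour: 60
Hours to minutes: 32 x 60 = 1920
Total: 1920 + 44 = 1964

1964


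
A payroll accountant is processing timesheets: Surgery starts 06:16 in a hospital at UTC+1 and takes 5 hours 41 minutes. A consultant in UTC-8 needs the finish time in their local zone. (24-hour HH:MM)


Start: 06:16 in UTC+1
Step 1 - add duration:
  minutes: 16 + 41 = 57
  hours: 6 + 5 + 0 = 11
  end in UTC+1: 11:57
Step 2 - convert UTC+1 -> UTC-8:
  offset difference: -8 - (1) = -9 hours
  11 + (-9) = 2 -> mod 24 = 2
Result: 02:57 in UTC-8

02:57


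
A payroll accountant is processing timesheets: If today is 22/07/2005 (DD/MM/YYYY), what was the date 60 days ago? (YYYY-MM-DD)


Start: 2005-07-22
Subtracting 60 days
Days already passed in July: 22
After going back through July: 38 more days to subtract
June 2005: 30 days, 8 remaining
May 2005 has 31 days, need 8
Result: 2005-05-23

2005-05-23


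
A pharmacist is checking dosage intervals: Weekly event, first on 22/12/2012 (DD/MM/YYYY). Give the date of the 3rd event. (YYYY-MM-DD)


First occurrence: 2012-12-22 (occurrence 1)
Each occurrence is 7 days after the previous.
Occurrence 3 is 2 weeks after the first.
2 weeks = 14 days
2012-12-22 + 14 days = 2013-01-05

2013-01-05


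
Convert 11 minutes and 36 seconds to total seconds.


Minutes: 11
Extra seconds: 36
Seconds per minute: 60
Minutes to seconds: 11 x 60 = 660
Total: 660 + 36 = 696

696


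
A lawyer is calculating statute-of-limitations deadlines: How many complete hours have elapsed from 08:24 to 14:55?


Start: 08:24
End: 14:55
Hour difference: 14 - 8 = 6 hours
Minute difference: 55 - 24 = 31 minutes
Total minutes: 391
Complete hours: 391 / 60 = 6 (remainder 31)

6


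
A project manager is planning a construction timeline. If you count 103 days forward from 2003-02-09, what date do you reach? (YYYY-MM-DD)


Start: 2003-02-09
Adding 103 days
Days remaining in February: 19
After February: 84 days still to add
March 2003: 31 days, 53 remaining
April 2003: 30 days, 23 remaining
May 2003 has 31 days, need 23
Result: 2003-05-23

2003-05-23


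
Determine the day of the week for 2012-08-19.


Date: 2012-08-19
January 1, 2012 is a Sunday
Day of year: 232
Offset from Jan 1: 231 days
231 mod 7 = 0
Result: Sunday

Sunday


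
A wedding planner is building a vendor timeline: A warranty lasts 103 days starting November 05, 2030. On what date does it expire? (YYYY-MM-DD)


Start: 2030-11-05
Adding 103 days
Days remaining in November: 25
After November: 78 days still to add
December 2030: 31 days, 47 remaining
January 2031: 31 days, 16 remaining
February 2031 has 28 days, need 16
Result: 2031-02-16

2031-02-16


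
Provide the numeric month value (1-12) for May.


Calendar month order:
4. April
5. May <--
6. June
May is month number 5

5


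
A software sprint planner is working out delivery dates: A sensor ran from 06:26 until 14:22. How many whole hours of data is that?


Start: 06:26
End: 14:22
Hour difference: 14 - 6 = 8 hours
Minute difference: 22 - 26 = -4 minutes
Total minutes: 476
Complete hours: 476 / 60 = 7 (remainder 56)

7


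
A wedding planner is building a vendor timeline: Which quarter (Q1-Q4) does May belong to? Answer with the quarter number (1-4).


Month: May (month 5)
Q1: January-March (months 1-3)
Q2: April-June (months 4-6)
Q3: July-September (months 7-9)
Q4: October-December (months 10-12)
Month 5 falls in Q2

2


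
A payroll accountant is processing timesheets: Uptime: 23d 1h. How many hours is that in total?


Days: 23
Extra hours: 1
Hours per day: 24
Days to hours: 23 x 24 = 552
Total: 552 + 1 = 553

553


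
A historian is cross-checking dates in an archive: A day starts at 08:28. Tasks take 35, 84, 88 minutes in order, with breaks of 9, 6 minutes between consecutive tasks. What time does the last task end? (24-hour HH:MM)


Start: 08:28 = 508 min from midnight
  after task 1 (35 min): 09:03
  after break (9 min): 09:12
  after task 2 (84 min): 10:36
  after break (6 min): 10:42
  after task 3 (88 min): 12:10
Total elapsed: 222 minutes
End time: 12:10

12:10


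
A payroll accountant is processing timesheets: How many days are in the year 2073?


Year: 2073
Check leap year rules:
Divisible by 4? No
2073 is not a leap year
Days: 365

365


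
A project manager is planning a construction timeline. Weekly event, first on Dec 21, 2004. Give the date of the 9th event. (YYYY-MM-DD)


First occurrence: 2004-12-21 (occurrence 1)
Each occurrence is 7 days after the previous.
Occurrence 9 is 8 weeks after the first.
8 weeks = 56 days
2004-12-21 + 56 days = 2005-02-15

2005-02-15


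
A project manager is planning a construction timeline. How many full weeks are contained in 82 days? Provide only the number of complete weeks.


Total days: 82
Days per week: 7
Division: 82 / 7 = 11 remainder 5
Complete weeks: 11
Remaining days: 5

11


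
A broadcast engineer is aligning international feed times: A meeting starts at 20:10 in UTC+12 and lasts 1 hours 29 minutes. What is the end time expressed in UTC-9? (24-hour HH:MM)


Start: 20:10 in UTC+12
Step 1 - add duration:
  minutes: 10 + 29 = 39
  hours: 20 + 1 + 0 = 21
  end in UTC+12: 21:39
Step 2 - convert UTC+12 -> UTC-9:
  offset difference: -9 - (12) = -21 hours
  21 + (-21) = 0 -> mod 24 = 0
Result: 00:39 in UTC-9

00:39


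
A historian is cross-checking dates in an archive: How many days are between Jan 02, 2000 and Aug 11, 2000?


Start date: 2000-01-02
End date: 2000-08-11
Jan 2000: +30 days
Feb 2000: +29 days
Mar 2000: +31 days
... (5 more months)
Total: 222 days

222


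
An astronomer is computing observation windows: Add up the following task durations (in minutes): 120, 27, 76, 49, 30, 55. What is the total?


Durations: 120, 27, 76, 49, 30, 55
Running sum: 120
+ 27 = 147
+ 76 = 223
+ 49 = 272
+ 30 = 302
+ 55 = 357
Total duration: 357 minutes
That is 5 hours and 57 minutes

357


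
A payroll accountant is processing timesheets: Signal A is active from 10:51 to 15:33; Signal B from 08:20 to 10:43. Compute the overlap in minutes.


Interval A: [651, 933] minutes from midnight
Interval B: [500, 643] minutes from midnight
Overlap start = max(651, 500) = 651
Overlap end = min(933, 643) = 643
End <= start, so the intervals do not overlap: 0 minutes

0


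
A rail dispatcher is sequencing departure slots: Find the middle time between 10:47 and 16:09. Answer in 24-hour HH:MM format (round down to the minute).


Start time: 10:47 = 647 minutes from midnight
End time: 16:09 = 969 minutes from midnight
Sum: 647 + 969 = 1616
Midpoint: 1616 / 2 = 808 minutes
Convert: 808 / 60 = 13 hours, 28 minutes
Result: 13:28

13:28


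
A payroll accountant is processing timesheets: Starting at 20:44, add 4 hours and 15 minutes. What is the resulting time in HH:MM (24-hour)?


Start time: 20:44
Adding: 4 hours 15 minutes
Minutes: 44 + 15 = 59
Hours: 20 + 4 + 0 = 24
Hour wraparound: 24 mod 24 = 0
Result: 00:59

00:59


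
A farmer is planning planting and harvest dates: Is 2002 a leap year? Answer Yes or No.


Year: 2002
Divisible by 4? 2002 / 4 = 500.5 -> No
Not divisible by 4, so NOT a leap year

No


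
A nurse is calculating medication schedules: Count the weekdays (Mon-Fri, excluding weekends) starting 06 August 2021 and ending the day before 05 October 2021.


Start: 2021-08-06 (Friday)
End (exclusive): 2021-10-05 (Tuesday)
Total calendar days: 60
Full weeks: 60 // 7 = 8 -> 40 weekdays
Remaining 4 days starting on Friday:
  Fri(w), Sat(-), Sun(-), Mon(w) -> 2 weekdays
Total business days: 40 + 2 = 42

42


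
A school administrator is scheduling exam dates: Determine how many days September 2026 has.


Month: September
Year: 2026
September is a 30-day month
Total: 30 days

30


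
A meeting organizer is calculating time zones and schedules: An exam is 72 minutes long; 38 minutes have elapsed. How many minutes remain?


Total budget: 72 minutes
Time used: 38 minutes
Remaining: 72 - 38 = 34 minutes
Percent used: 52.8%
Percent remaining: 47.2%

34


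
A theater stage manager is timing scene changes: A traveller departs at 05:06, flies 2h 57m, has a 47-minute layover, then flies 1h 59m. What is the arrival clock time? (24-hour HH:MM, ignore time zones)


Depart: 05:06
Leg 1: +177 min -> 08:03
Layover: +47 min -> 08:50
Leg 2: +119 min -> 10:49
Total travel: 343 minutes = 5h 43m
Arrival: 10:49

10:49


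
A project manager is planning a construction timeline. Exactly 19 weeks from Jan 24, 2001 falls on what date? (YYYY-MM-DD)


Start: 2001-01-24
Weeks to add: 19
Convert to days: 19 x 7 = 133 days
Add 133 days to 2001-01-24
Result: 2001-06-06

2001-06-06


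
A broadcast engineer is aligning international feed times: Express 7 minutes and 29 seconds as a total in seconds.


Minutes: 7
Seconds: 29
Convert minutes to seconds: 7 x 60 = 420
Add remaining seconds: 420 + 29 = 449

449


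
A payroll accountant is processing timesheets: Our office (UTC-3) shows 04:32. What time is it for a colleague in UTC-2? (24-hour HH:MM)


Local time: 04:32 at UTC-3 (offset -3h)
Target zone: UTC-2 (offset -2h)
Difference: -2 - (-3) = 1 hours
Calculation: 4 + (1) = 5
Result: 05:32

05:32


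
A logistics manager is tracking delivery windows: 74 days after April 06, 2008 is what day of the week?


Start: 2008-04-06 (Sunday)
Step 1 - find target date: add 74 days
  2008-04-06 + 74 days = 2008-06-19
Step 2 - day of week:
  74 mod 7 = 4
  Sunday + 4 days -> Thursday
Result: Thursday (2008-06-19)

Thursday


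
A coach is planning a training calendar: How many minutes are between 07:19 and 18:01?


Start time: 07:19 = 439 minutes from midnight
End time: 18:01 = 1081 minutes from midnight
Difference: 1081 - 439 = 642 minutes
That is 10 hours and 42 minutes

642


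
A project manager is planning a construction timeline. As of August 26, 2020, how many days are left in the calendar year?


Start: August 26, 2020
End: December 31, 2020
Days left in August: 5
September: 30
October: 31
November: 30
December: 31
Sum of remaining months: 122
Total: 5 + 122 = 127

127


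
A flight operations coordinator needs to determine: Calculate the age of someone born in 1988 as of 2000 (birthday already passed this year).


Birth year: 1988
Current year: 2000
Age = current year - birth year
Age = 2000 - 1988 = 12

12


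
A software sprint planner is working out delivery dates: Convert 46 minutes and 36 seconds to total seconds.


Minutes: 46
Extra seconds: 36
Seconds per minute: 60
Minutes to seconds: 46 x 60 = 2760
Total: 2760 + 36 = 2796

2796


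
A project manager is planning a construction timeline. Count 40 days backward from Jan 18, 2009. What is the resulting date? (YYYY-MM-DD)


Start: 2009-01-18
Subtracting 40 days
Days already passed in January: 18
After going back through January: 22 more days to subtract
December 2008 has 31 days, need 22
Result: 2008-12-09

2008-12-09


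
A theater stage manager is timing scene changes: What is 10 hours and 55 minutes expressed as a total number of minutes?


Hours: 10
Minutes: 55
Convert hours to minutes: 10 x 60 = 600
Add remaining minutes: 600 + 55 = 655

655


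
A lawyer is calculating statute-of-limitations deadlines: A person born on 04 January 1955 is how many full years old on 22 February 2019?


Birth: 1955-01-04
Reference: 2019-02-22
Year difference: 2019 - 1955 = 64
Has birthday (01-04) occurred by 02-22? Yes
Age in full years: 64

64


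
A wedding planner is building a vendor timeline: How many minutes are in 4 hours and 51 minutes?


Hours: 4
Extra minutes: 51
Minutes per hour: 60
Hours to minutes: 4 x 60 = 240
Total: 240 + 51 = 291

291


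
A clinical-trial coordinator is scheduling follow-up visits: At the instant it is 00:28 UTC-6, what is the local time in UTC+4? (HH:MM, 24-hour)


Local time: 00:28 at UTC-6 (offset -6h)
Target zone: UTC+4 (offset 4h)
Difference: 4 - (-6) = 10 hours
Calculation: 0 + (10) = 10
Result: 10:28

10:28


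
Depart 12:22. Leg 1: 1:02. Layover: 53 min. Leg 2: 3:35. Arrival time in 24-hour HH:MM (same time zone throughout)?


Depart: 12:22
Leg 1: +62 min -> 13:24
Layover: +53 min -> 14:17
Leg 2: +215 min -> 17:52
Total travel: 330 minutes = 5h 30m
Arrival: 17:52

17:52


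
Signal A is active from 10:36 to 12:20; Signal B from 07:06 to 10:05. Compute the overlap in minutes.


Interval A: [636, 740] minutes from midnight
Interval B: [426, 605] minutes from midnight
Overlap start = max(636, 426) = 636
Overlap end = min(740, 605) = 605
End <= start, so the intervals do not overlap: 0 minutes

0


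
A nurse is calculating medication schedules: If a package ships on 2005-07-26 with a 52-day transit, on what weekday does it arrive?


Start: 2005-07-26 (Tuesday)
Step 1 - find target date: add 52 days
  2005-07-26 + 52 days = 2005-09-16
Step 2 - day of week:
  52 mod 7 = 3
  Tuesday + 3 days -> Friday
Result: Friday (2005-09-16)

Friday


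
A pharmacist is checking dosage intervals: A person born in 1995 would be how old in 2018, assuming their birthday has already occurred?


Birth year: 1995
Current year: 2018
Age = current year - birth year
Age = 2018 - 1995 = 23

23


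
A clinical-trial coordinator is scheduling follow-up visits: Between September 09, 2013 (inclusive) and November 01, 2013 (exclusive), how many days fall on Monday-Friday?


Start: 2013-09-09 (Monday)
End (exclusive): 2013-11-01 (Friday)
Total calendar days: 53
Full weeks: 53 // 7 = 7 -> 35 weekdays
Remaining 4 days starting on Monday:
  Mon(w), Tue(w), Wed(w), Thu(w) -> 4 weekdays
Total business days: 35 + 4 = 39

39


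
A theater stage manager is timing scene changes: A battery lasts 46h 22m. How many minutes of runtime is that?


Hours: 46
Extra minutes: 22
Minutes per hour: 60
Hours to minutes: 46 x 60 = 2760
Total: 2760 + 22 = 2782

2782


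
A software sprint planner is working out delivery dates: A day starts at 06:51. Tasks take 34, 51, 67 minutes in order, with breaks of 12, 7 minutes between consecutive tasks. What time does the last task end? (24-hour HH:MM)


Start: 06:51 = 411 min from midnight
  after task 1 (34 min): 07:25
  after break (12 min): 07:37
  after task 2 (51 min): 08:28
  after break (7 min): 08:35
  after task 3 (67 min): 09:42
Total elapsed: 171 minutes
End time: 09:42

09:42


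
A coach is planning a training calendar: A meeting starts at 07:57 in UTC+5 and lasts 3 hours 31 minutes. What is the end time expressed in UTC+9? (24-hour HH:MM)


Start: 07:57 in UTC+5
Step 1 - add duration:
  minutes: 57 + 31 = 88 (carry 1h)
  hours: 7 + 3 + 1 = 11
  end in UTC+5: 11:28
Step 2 - convert UTC+5 -> UTC+9:
  offset difference: 9 - (5) = 4 hours
  11 + (4) = 15 -> mod 24 = 15
Result: 15:28 in UTC+9

15:28


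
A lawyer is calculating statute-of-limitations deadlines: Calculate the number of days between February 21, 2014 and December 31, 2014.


Start: February 21, 2014
End: December 31, 2014
Days left in February: 7
March: 31
April: 30
May: 31
June: 30
... plus remaining months
Sum of remaining months: 306
Total: 7 + 306 = 313

313


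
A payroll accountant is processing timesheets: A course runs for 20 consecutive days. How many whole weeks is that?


Total days: 20
Days per week: 7
Division: 20 / 7 = 2 remainder 6
Complete weeks: 2
Remaining days: 6

2


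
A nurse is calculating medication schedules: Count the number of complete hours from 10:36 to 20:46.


Start: 10:36
End: 20:46
Hour difference: 20 - 10 = 10 hours
Minute difference: 46 - 36 = 10 minutes
Total minutes: 610
Complete hours: 610 / 60 = 10 (remainder 10)

10


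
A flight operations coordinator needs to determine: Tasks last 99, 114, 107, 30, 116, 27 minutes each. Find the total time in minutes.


Durations: 99, 114, 107, 30, 116, 27
Running sum: 99
+ 114 = 213
+ 107 = 320
+ 30 = 350
+ 116 = 466
+ 27 = 493
Total duration: 493 minutes
That is 8 hours and 13 minutes

493


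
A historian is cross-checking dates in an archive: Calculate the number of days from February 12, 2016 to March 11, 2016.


Start date: 2016-02-12
End date: 2016-03-11
Feb 2016: +18 days
Mar 2016: +10 days
Total: 28 days

28
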